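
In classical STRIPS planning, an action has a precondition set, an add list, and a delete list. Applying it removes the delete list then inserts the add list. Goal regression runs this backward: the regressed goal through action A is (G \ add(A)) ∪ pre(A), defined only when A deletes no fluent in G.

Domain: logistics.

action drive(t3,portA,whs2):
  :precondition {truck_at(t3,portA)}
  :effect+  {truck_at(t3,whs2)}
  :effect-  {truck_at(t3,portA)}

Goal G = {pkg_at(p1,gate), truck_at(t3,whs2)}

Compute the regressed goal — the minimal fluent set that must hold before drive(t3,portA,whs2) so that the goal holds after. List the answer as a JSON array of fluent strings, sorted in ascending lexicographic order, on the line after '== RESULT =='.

Regress:
  G ∩ del = {}  (empty — regression defined)
  G \ add = {pkg_at(p1,gate), truck_at(t3,whs2)} \ {truck_at(t3,whs2)} = {pkg_at(p1,gate)}
  ∪ pre   = {pkg_at(p1,gate)} ∪ {truck_at(t3,portA)}
          = {pkg_at(p1,gate), truck_at(t3,portA)}

== RESULT ==
["pkg_at(p1,gate)", "truck_at(t3,portA)"]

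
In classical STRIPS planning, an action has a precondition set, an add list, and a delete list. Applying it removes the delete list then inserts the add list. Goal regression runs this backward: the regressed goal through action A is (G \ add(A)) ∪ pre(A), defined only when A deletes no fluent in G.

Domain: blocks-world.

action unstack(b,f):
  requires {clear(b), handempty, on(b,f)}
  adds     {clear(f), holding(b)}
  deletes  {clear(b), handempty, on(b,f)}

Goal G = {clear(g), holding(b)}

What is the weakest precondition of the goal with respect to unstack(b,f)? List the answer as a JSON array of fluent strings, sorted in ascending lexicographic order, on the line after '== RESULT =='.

Compute (G \ add) ∪ pre:
  G ∩ del = {}  (empty — regression defined)
  G \ add = {clear(g), holding(b)} \ {clear(f), holding(b)} = {clear(g)}
  ∪ pre   = {clear(g)} ∪ {clear(b), handempty, on(b,f)}
          = {clear(b), clear(g), handempty, on(b,f)}

== RESULT ==
["clear(b)", "clear(g)", "handempty", "on(b,f)"]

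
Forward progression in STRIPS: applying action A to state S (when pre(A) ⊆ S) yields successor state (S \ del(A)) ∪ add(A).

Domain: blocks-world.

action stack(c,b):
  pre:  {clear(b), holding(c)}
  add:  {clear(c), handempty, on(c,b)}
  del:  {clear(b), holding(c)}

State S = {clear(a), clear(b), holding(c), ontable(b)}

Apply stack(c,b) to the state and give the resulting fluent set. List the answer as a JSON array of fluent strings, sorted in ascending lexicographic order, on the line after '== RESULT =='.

Compute (S \ del) ∪ add:
  pre ⊆ S: {clear(b), holding(c)} ⊆ S  — applicable
  S \ del = {clear(a), ontable(b)}
  ∪ add   = {clear(a), clear(c), handempty, on(c,b), ontable(b)}

== RESULT ==
["clear(a)", "clear(c)", "handempty", "on(c,b)", "ontable(b)"]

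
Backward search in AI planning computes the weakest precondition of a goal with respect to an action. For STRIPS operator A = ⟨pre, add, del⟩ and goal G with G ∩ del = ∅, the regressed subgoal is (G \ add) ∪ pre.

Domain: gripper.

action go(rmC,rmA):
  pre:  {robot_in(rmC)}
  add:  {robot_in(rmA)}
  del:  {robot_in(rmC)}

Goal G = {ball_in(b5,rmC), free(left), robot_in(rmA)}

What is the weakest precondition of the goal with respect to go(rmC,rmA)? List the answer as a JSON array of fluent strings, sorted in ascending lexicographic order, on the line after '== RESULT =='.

Compute (G \ add) ∪ pre:
  G ∩ del = {}  (empty — regression defined)
  G \ add = {ball_in(b5,rmC), free(left), robot_in(rmA)} \ {robot_in(rmA)} = {ball_in(b5,rmC), free(left)}
  ∪ pre   = {ball_in(b5,rmC), free(left)} ∪ {robot_in(rmC)}
          = {ball_in(b5,rmC), free(left), robot_in(rmC)}

== RESULT ==
["ball_in(b5,rmC)", "free(left)", "robot_in(rmC)"]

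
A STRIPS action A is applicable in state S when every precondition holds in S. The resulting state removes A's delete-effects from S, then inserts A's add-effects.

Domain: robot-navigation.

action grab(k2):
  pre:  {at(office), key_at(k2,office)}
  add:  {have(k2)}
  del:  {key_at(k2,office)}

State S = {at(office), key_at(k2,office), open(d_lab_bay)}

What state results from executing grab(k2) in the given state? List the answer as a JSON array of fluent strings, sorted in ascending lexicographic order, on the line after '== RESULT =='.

Progress:
  pre ⊆ S: {at(office), key_at(k2,office)} ⊆ S  — applicable
  S \ del = {at(office), open(d_lab_bay)}
  ∪ add   = {at(office), have(k2), open(d_lab_bay)}

== RESULT ==
["at(office)", "have(k2)", "open(d_lab_bay)"]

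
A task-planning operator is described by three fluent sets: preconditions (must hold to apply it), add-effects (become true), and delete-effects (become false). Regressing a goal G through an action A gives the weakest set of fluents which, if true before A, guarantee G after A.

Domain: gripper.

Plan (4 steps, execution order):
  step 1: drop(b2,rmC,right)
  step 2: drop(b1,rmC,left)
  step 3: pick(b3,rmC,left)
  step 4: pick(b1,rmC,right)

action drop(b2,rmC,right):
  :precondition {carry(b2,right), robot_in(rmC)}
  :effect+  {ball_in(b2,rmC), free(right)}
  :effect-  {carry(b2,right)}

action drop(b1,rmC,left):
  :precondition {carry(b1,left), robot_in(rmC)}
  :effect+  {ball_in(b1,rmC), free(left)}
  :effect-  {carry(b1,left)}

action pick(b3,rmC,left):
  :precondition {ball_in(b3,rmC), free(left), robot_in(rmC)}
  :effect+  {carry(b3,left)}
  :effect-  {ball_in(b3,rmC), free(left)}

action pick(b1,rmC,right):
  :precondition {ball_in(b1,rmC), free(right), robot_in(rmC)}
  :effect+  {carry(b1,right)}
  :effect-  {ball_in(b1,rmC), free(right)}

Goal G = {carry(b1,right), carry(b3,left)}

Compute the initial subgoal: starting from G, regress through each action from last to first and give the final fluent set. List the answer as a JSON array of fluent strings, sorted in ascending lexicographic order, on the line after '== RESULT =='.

Work backward from the goal:
  through step 4 (pick(b1,rmC,right)): drop {carry(b1,right)}, keep {carry(b3,left)}, require {ball_in(b1,rmC), free(right), robot_in(rmC)}
    → {ball_in(b1,rmC), carry(b3,left), free(right), robot_in(rmC)}
  through step 3 (pick(b3,rmC,left)): drop {carry(b3,left)}, keep {ball_in(b1,rmC), free(right), robot_in(rmC)}, require {ball_in(b3,rmC), free(left), robot_in(rmC)}
    → {ball_in(b1,rmC), ball_in(b3,rmC), free(left), free(right), robot_in(rmC)}
  through step 2 (drop(b1,rmC,left)): drop {ball_in(b1,rmC), free(left)}, keep {ball_in(b3,rmC), free(right), robot_in(rmC)}, require {carry(b1,left), robot_in(rmC)}
    → {ball_in(b3,rmC), carry(b1,left), free(right), robot_in(rmC)}
  through step 1 (drop(b2,rmC,right)): drop {free(right)}, keep {ball_in(b3,rmC), carry(b1,left), robot_in(rmC)}, require {carry(b2,right), robot_in(rmC)}
    → {ball_in(b3,rmC), carry(b1,left), carry(b2,right), robot_in(rmC)}

== RESULT ==
["ball_in(b3,rmC)", "carry(b1,left)", "carry(b2,right)", "robot_in(rmC)"]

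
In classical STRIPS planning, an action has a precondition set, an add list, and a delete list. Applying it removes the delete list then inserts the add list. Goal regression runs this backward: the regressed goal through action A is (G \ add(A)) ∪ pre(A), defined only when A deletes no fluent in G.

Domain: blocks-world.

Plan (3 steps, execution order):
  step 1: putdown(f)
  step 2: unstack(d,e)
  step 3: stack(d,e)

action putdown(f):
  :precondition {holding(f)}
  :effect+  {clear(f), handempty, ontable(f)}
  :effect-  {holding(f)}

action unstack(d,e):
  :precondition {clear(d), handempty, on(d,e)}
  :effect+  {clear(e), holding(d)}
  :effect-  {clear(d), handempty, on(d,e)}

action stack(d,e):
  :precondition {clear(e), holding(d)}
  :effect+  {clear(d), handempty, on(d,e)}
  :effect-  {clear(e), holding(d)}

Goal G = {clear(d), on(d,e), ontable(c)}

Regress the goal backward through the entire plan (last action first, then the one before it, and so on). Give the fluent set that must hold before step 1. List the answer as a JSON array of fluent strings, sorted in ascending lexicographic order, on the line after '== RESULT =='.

Work backward from the goal:
  through step 3 (stack(d,e)): drop {clear(d), on(d,e)}, keep {ontable(c)}, require {clear(e), holding(d)}
    → {clear(e), holding(d), ontable(c)}
  through step 2 (unstack(d,e)): drop {clear(e), holding(d)}, keep {ontable(c)}, require {clear(d), handempty, on(d,e)}
    → {clear(d), handempty, on(d,e), ontable(c)}
  through step 1 (putdown(f)): drop {handempty}, keep {clear(d), on(d,e), ontable(c)}, require {holding(f)}
    → {clear(d), holding(f), on(d,e), ontable(c)}

== RESULT ==
["clear(d)", "holding(f)", "on(d,e)", "ontable(c)"]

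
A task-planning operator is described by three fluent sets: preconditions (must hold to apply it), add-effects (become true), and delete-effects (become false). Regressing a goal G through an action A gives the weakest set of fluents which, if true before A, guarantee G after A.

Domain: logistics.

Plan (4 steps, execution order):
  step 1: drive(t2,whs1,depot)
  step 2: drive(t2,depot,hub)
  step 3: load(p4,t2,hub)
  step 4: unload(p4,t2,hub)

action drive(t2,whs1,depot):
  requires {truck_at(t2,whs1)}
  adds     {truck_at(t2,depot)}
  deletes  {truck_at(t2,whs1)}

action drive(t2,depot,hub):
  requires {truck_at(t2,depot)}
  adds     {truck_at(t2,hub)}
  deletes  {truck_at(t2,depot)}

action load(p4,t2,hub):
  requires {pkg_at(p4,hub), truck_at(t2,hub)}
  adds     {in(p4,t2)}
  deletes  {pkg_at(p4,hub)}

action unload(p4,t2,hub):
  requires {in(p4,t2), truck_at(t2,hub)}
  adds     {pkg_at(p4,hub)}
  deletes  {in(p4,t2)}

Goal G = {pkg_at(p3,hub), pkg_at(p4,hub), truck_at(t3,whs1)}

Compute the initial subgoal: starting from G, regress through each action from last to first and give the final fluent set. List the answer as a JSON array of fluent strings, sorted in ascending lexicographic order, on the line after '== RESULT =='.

Regress step by step:
  through step 4 (unload(p4,t2,hub)): drop {pkg_at(p4,hub)}, keep {pkg_at(p3,hub), truck_at(t3,whs1)}, require {in(p4,t2), truck_at(t2,hub)}
    → {in(p4,t2), pkg_at(p3,hub), truck_at(t2,hub), truck_at(t3,whs1)}
  through step 3 (load(p4,t2,hub)): drop {in(p4,t2)}, keep {pkg_at(p3,hub), truck_at(t2,hub), truck_at(t3,whs1)}, require {pkg_at(p4,hub), truck_at(t2,hub)}
    → {pkg_at(p3,hub), pkg_at(p4,hub), truck_at(t2,hub), truck_at(t3,whs1)}
  through step 2 (drive(t2,depot,hub)): drop {truck_at(t2,hub)}, keep {pkg_at(p3,hub), pkg_at(p4,hub), truck_at(t3,whs1)}, require {truck_at(t2,depot)}
    → {pkg_at(p3,hub), pkg_at(p4,hub), truck_at(t2,depot), truck_at(t3,whs1)}
  through step 1 (drive(t2,whs1,depot)): drop {truck_at(t2,depot)}, keep {pkg_at(p3,hub), pkg_at(p4,hub), truck_at(t3,whs1)}, require {truck_at(t2,whs1)}
    → {pkg_at(p3,hub), pkg_at(p4,hub), truck_at(t2,whs1), truck_at(t3,whs1)}

== RESULT ==
["pkg_at(p3,hub)", "pkg_at(p4,hub)", "truck_at(t2,whs1)", "truck_at(t3,whs1)"]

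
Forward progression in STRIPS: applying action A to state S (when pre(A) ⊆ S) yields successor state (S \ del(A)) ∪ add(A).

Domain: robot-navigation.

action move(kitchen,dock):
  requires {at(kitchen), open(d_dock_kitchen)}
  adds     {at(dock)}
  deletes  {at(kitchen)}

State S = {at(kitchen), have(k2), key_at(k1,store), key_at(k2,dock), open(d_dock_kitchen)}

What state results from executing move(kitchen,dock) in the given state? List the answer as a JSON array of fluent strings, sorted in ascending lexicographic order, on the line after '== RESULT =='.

Progress:
  pre ⊆ S: {at(kitchen), open(d_dock_kitchen)} ⊆ S  — applicable
  S \ del = {have(k2), key_at(k1,store), key_at(k2,dock), open(d_dock_kitchen)}
  ∪ add   = {at(dock), have(k2), key_at(k1,store), key_at(k2,dock), open(d_dock_kitchen)}

== RESULT ==
["at(dock)", "have(k2)", "key_at(k1,store)", "key_at(k2,dock)", "open(d_dock_kitchen)"]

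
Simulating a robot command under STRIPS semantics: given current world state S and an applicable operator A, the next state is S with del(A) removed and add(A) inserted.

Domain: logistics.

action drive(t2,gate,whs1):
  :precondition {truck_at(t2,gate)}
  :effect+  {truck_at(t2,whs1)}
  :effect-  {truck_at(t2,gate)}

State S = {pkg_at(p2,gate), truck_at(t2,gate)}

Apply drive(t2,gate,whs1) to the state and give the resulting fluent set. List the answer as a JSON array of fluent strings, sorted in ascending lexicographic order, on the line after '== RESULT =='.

Progress:
  pre ⊆ S: {truck_at(t2,gate)} ⊆ S  — applicable
  S \ del = {pkg_at(p2,gate)}
  ∪ add   = {pkg_at(p2,gate), truck_at(t2,whs1)}

== RESULT ==
["pkg_at(p2,gate)", "truck_at(t2,whs1)"]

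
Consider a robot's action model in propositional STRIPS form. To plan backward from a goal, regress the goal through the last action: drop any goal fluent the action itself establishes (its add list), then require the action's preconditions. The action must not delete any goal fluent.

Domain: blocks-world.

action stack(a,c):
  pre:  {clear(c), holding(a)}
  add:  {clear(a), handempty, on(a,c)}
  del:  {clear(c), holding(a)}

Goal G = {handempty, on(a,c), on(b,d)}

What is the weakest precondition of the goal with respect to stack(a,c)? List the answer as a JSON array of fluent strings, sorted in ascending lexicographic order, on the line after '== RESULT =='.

Compute (G \ add) ∪ pre:
  G ∩ del = {}  (empty — regression defined)
  G \ add = {handempty, on(a,c), on(b,d)} \ {clear(a), handempty, on(a,c)} = {on(b,d)}
  ∪ pre   = {on(b,d)} ∪ {clear(c), holding(a)}
          = {clear(c), holding(a), on(b,d)}

== RESULT ==
["clear(c)", "holding(a)", "on(b,d)"]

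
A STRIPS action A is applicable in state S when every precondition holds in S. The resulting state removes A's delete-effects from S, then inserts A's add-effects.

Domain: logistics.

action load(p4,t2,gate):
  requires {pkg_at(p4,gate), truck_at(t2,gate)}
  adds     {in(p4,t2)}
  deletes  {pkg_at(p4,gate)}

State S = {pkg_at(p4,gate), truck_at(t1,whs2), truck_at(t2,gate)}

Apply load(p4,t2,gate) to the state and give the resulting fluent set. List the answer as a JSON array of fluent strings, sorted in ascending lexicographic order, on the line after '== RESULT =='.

Progress:
  pre ⊆ S: {pkg_at(p4,gate), truck_at(t2,gate)} ⊆ S  — applicable
  S \ del = {truck_at(t1,whs2), truck_at(t2,gate)}
  ∪ add   = {in(p4,t2), truck_at(t1,whs2), truck_at(t2,gate)}

== RESULT ==
["in(p4,t2)", "truck_at(t1,whs2)", "truck_at(t2,gate)"]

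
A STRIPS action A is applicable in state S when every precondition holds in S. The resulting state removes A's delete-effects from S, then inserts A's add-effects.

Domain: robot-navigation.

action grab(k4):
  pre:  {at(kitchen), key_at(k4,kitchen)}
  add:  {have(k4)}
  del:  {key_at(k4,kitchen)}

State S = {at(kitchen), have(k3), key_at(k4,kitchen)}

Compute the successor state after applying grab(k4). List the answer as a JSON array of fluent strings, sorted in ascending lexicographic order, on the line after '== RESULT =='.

Compute (S \ del) ∪ add:
  pre ⊆ S: {at(kitchen), key_at(k4,kitchen)} ⊆ S  — applicable
  S \ del = {at(kitchen), have(k3)}
  ∪ add   = {at(kitchen), have(k3), have(k4)}

== RESULT ==
["at(kitchen)", "have(k3)", "have(k4)"]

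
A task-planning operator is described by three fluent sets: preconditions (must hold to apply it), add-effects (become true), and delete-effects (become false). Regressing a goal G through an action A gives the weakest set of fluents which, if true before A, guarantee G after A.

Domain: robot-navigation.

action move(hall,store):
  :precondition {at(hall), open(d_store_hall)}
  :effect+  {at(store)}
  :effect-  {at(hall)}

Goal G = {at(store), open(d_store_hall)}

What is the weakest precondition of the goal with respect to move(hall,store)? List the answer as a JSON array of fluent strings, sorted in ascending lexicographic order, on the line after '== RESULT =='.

Compute (G \ add) ∪ pre:
  G ∩ del = {}  (empty — regression defined)
  G \ add = {at(store), open(d_store_hall)} \ {at(store)} = {open(d_store_hall)}
  ∪ pre   = {open(d_store_hall)} ∪ {at(hall), open(d_store_hall)}
          = {at(hall), open(d_store_hall)}

== RESULT ==
["at(hall)", "open(d_store_hall)"]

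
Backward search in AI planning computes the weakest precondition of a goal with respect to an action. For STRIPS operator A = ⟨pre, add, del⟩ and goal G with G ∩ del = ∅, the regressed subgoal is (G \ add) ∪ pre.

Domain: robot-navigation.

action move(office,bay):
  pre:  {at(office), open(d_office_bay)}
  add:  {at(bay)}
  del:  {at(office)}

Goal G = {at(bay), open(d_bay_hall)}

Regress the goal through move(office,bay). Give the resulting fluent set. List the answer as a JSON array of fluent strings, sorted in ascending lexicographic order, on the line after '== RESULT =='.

Compute (G \ add) ∪ pre:
  G ∩ del = {}  (empty — regression defined)
  G \ add = {at(bay), open(d_bay_hall)} \ {at(bay)} = {open(d_bay_hall)}
  ∪ pre   = {open(d_bay_hall)} ∪ {at(office), open(d_office_bay)}
          = {at(office), open(d_bay_hall), open(d_office_bay)}

== RESULT ==
["at(office)", "open(d_bay_hall)", "open(d_office_bay)"]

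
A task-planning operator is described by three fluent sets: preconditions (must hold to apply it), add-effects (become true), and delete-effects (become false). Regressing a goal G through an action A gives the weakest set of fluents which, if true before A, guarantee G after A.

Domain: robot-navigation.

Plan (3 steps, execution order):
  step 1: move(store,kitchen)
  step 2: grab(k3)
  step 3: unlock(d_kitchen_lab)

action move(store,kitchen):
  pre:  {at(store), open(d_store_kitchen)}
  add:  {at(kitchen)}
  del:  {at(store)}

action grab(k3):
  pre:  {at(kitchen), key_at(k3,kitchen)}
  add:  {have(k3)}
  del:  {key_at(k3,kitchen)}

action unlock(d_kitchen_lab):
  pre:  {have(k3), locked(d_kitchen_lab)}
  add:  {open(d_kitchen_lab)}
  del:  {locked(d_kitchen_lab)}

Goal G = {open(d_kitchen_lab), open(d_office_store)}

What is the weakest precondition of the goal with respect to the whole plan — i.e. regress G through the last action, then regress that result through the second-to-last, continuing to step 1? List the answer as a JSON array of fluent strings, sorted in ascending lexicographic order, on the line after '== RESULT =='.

Regress step by step:
  through step 3 (unlock(d_kitchen_lab)): drop {open(d_kitchen_lab)}, keep {open(d_office_store)}, require {have(k3), locked(d_kitchen_lab)}
    → {have(k3), locked(d_kitchen_lab), open(d_office_store)}
  through step 2 (grab(k3)): drop {have(k3)}, keep {locked(d_kitchen_lab), open(d_office_store)}, require {at(kitchen), key_at(k3,kitchen)}
    → {at(kitchen), key_at(k3,kitchen), locked(d_kitchen_lab), open(d_office_store)}
  through step 1 (move(store,kitchen)): drop {at(kitchen)}, keep {key_at(k3,kitchen), locked(d_kitchen_lab), open(d_office_store)}, require {at(store), open(d_store_kitchen)}
    → {at(store), key_at(k3,kitchen), locked(d_kitchen_lab), open(d_office_store), open(d_store_kitchen)}

== RESULT ==
["at(store)", "key_at(k3,kitchen)", "locked(d_kitchen_lab)", "open(d_office_store)", "open(d_store_kitchen)"]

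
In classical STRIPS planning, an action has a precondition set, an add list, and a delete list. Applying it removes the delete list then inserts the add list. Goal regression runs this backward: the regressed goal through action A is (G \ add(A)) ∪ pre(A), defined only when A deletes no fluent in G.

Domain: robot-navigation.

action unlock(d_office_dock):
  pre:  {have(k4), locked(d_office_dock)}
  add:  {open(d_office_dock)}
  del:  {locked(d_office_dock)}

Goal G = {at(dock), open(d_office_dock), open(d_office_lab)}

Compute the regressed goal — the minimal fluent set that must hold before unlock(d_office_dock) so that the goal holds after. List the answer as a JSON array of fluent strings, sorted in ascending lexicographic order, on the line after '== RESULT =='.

Compute (G \ add) ∪ pre:
  G ∩ del = {}  (empty — regression defined)
  G \ add = {at(dock), open(d_office_dock), open(d_office_lab)} \ {open(d_office_dock)} = {at(dock), open(d_office_lab)}
  ∪ pre   = {at(dock), open(d_office_lab)} ∪ {have(k4), locked(d_office_dock)}
          = {at(dock), have(k4), locked(d_office_dock), open(d_office_lab)}

== RESULT ==
["at(dock)", "have(k4)", "locked(d_office_dock)", "open(d_office_lab)"]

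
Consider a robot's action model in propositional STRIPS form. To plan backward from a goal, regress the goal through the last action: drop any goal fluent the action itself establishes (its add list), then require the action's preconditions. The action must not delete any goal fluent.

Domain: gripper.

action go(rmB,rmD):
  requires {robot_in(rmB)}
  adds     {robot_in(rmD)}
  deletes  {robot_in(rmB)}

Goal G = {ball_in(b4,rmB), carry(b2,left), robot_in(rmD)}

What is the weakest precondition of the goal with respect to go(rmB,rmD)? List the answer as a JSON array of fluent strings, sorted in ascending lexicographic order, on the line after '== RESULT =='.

Regress:
  G ∩ del = {}  (empty — regression defined)
  G \ add = {ball_in(b4,rmB), carry(b2,left), robot_in(rmD)} \ {robot_in(rmD)} = {ball_in(b4,rmB), carry(b2,left)}
  ∪ pre   = {ball_in(b4,rmB), carry(b2,left)} ∪ {robot_in(rmB)}
          = {ball_in(b4,rmB), carry(b2,left), robot_in(rmB)}

== RESULT ==
["ball_in(b4,rmB)", "carry(b2,left)", "robot_in(rmB)"]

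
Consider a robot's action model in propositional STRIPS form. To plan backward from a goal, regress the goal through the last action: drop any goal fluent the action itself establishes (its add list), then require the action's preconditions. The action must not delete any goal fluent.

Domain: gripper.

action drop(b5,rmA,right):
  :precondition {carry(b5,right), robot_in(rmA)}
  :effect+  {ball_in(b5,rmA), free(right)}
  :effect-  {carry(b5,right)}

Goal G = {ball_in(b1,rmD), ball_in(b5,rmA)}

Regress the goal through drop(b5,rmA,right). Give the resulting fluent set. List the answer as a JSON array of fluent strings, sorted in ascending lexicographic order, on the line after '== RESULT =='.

Compute (G \ add) ∪ pre:
  G ∩ del = {}  (empty — regression defined)
  G \ add = {ball_in(b1,rmD), ball_in(b5,rmA)} \ {ball_in(b5,rmA), free(right)} = {ball_in(b1,rmD)}
  ∪ pre   = {ball_in(b1,rmD)} ∪ {carry(b5,right), robot_in(rmA)}
          = {ball_in(b1,rmD), carry(b5,right), robot_in(rmA)}

== RESULT ==
["ball_in(b1,rmD)", "carry(b5,right)", "robot_in(rmA)"]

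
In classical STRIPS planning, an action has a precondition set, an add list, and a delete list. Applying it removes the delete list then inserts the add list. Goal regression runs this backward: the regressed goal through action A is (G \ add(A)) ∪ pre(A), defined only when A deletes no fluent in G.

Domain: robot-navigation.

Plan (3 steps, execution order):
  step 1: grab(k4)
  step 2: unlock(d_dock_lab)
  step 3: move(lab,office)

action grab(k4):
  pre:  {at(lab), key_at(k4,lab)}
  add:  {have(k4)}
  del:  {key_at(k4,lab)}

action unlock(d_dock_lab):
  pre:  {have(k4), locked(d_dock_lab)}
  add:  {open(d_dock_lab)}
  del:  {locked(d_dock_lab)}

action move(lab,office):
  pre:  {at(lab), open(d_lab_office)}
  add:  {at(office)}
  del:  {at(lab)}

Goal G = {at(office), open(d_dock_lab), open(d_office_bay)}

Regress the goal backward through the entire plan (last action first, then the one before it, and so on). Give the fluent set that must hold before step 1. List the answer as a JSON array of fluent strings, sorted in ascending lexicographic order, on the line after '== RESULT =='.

Regress step by step:
  through step 3 (move(lab,office)): drop {at(office)}, keep {open(d_dock_lab), open(d_office_bay)}, require {at(lab), open(d_lab_office)}
    → {at(lab), open(d_dock_lab), open(d_lab_office), open(d_office_bay)}
  through step 2 (unlock(d_dock_lab)): drop {open(d_dock_lab)}, keep {at(lab), open(d_lab_office), open(d_office_bay)}, require {have(k4), locked(d_dock_lab)}
    → {at(lab), have(k4), locked(d_dock_lab), open(d_lab_office), open(d_office_bay)}
  through step 1 (grab(k4)): drop {have(k4)}, keep {at(lab), locked(d_dock_lab), open(d_lab_office), open(d_office_bay)}, require {at(lab), key_at(k4,lab)}
    → {at(lab), key_at(k4,lab), locked(d_dock_lab), open(d_lab_office), open(d_office_bay)}

== RESULT ==
["at(lab)", "key_at(k4,lab)", "locked(d_dock_lab)", "open(d_lab_office)", "open(d_office_bay)"]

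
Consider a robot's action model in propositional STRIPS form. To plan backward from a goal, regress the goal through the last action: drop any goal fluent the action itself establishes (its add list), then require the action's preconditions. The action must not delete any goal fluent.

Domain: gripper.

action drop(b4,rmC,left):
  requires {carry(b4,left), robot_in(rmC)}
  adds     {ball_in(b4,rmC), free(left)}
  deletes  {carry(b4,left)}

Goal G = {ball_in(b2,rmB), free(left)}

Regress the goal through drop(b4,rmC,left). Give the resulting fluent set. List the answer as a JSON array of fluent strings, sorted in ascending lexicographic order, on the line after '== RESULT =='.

Compute (G \ add) ∪ pre:
  G ∩ del = {}  (empty — regression defined)
  G \ add = {ball_in(b2,rmB), free(left)} \ {ball_in(b4,rmC), free(left)} = {ball_in(b2,rmB)}
  ∪ pre   = {ball_in(b2,rmB)} ∪ {carry(b4,left), robot_in(rmC)}
          = {ball_in(b2,rmB), carry(b4,left), robot_in(rmC)}

== RESULT ==
["ball_in(b2,rmB)", "carry(b4,left)", "robot_in(rmC)"]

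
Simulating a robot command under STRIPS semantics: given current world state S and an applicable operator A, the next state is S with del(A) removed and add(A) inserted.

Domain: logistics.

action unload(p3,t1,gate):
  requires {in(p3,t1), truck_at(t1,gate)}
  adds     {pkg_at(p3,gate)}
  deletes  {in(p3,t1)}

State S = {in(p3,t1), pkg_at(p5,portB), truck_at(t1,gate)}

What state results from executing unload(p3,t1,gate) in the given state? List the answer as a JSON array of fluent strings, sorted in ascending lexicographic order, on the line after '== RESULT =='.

Compute (S \ del) ∪ add:
  pre ⊆ S: {in(p3,t1), truck_at(t1,gate)} ⊆ S  — applicable
  S \ del = {pkg_at(p5,portB), truck_at(t1,gate)}
  ∪ add   = {pkg_at(p3,gate), pkg_at(p5,portB), truck_at(t1,gate)}

== RESULT ==
["pkg_at(p3,gate)", "pkg_at(p5,portB)", "truck_at(t1,gate)"]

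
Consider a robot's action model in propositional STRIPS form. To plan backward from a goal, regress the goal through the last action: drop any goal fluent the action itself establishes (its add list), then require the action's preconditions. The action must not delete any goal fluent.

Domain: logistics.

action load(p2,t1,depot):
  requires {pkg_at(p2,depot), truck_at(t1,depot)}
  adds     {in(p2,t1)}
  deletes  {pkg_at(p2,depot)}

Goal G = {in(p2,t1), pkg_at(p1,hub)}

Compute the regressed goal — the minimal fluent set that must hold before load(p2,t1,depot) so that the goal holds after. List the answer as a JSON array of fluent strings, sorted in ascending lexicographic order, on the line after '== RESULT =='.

Compute (G \ add) ∪ pre:
  G ∩ del = {}  (empty — regression defined)
  G \ add = {in(p2,t1), pkg_at(p1,hub)} \ {in(p2,t1)} = {pkg_at(p1,hub)}
  ∪ pre   = {pkg_at(p1,hub)} ∪ {pkg_at(p2,depot), truck_at(t1,depot)}
          = {pkg_at(p1,hub), pkg_at(p2,depot), truck_at(t1,depot)}

== RESULT ==
["pkg_at(p1,hub)", "pkg_at(p2,depot)", "truck_at(t1,depot)"]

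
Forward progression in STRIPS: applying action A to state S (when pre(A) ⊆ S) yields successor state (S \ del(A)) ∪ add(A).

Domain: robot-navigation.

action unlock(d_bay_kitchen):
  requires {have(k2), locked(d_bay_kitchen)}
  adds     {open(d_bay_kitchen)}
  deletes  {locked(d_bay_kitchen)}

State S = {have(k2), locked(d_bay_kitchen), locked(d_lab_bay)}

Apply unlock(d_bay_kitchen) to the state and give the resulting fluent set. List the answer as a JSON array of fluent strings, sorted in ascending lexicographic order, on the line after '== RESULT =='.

Compute (S \ del) ∪ add:
  pre ⊆ S: {have(k2), locked(d_bay_kitchen)} ⊆ S  — applicable
  S \ del = {have(k2), locked(d_lab_bay)}
  ∪ add   = {have(k2), locked(d_lab_bay), open(d_bay_kitchen)}

== RESULT ==
["have(k2)", "locked(d_lab_bay)", "open(d_bay_kitchen)"]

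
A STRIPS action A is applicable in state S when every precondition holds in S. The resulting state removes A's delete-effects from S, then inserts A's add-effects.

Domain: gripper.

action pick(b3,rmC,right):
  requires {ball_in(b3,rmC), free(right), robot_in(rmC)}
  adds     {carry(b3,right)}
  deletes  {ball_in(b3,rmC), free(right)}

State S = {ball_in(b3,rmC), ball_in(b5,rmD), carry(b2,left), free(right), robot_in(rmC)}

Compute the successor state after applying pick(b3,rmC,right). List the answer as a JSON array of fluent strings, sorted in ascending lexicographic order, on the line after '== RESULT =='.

Progress:
  pre ⊆ S: {ball_in(b3,rmC), free(right), robot_in(rmC)} ⊆ S  — applicable
  S \ del = {ball_in(b5,rmD), carry(b2,left), robot_in(rmC)}
  ∪ add   = {ball_in(b5,rmD), carry(b2,left), carry(b3,right), robot_in(rmC)}

== RESULT ==
["ball_in(b5,rmD)", "carry(b2,left)", "carry(b3,right)", "robot_in(rmC)"]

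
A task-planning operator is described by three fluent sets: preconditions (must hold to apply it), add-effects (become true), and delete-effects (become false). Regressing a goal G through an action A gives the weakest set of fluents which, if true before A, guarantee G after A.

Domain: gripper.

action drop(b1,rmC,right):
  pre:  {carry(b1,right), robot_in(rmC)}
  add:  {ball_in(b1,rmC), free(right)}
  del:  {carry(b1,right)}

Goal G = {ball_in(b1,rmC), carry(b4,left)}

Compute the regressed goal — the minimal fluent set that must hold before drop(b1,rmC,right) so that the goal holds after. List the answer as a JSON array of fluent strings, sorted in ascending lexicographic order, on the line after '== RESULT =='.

Compute (G \ add) ∪ pre:
  G ∩ del = {}  (empty — regression defined)
  G \ add = {ball_in(b1,rmC), carry(b4,left)} \ {ball_in(b1,rmC), free(right)} = {carry(b4,left)}
  ∪ pre   = {carry(b4,left)} ∪ {carry(b1,right), robot_in(rmC)}
          = {carry(b1,right), carry(b4,left), robot_in(rmC)}

== RESULT ==
["carry(b1,right)", "carry(b4,left)", "robot_in(rmC)"]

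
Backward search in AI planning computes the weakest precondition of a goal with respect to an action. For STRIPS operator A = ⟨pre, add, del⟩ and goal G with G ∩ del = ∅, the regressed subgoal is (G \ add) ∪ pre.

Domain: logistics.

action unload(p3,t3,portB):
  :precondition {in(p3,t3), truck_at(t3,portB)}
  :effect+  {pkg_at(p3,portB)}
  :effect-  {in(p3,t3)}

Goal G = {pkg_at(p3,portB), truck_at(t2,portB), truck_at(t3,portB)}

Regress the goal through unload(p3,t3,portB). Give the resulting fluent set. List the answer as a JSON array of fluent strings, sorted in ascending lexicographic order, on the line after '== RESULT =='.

Compute (G \ add) ∪ pre:
  G ∩ del = {}  (empty — regression defined)
  G \ add = {pkg_at(p3,portB), truck_at(t2,portB), truck_at(t3,portB)} \ {pkg_at(p3,portB)} = {truck_at(t2,portB), truck_at(t3,portB)}
  ∪ pre   = {truck_at(t2,portB), truck_at(t3,portB)} ∪ {in(p3,t3), truck_at(t3,portB)}
          = {in(p3,t3), truck_at(t2,portB), truck_at(t3,portB)}

== RESULT ==
["in(p3,t3)", "truck_at(t2,portB)", "truck_at(t3,portB)"]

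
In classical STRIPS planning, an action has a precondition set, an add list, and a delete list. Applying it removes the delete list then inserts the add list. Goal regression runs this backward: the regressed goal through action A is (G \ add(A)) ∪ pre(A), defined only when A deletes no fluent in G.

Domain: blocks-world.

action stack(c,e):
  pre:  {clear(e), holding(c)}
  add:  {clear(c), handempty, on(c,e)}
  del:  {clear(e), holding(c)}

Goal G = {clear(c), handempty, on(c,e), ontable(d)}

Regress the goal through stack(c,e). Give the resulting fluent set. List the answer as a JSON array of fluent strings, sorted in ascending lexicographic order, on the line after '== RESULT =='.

Regress:
  G ∩ del = {}  (empty — regression defined)
  G \ add = {clear(c), handempty, on(c,e), ontable(d)} \ {clear(c), handempty, on(c,e)} = {ontable(d)}
  ∪ pre   = {ontable(d)} ∪ {clear(e), holding(c)}
          = {clear(e), holding(c), ontable(d)}

== RESULT ==
["clear(e)", "holding(c)", "ontable(d)"]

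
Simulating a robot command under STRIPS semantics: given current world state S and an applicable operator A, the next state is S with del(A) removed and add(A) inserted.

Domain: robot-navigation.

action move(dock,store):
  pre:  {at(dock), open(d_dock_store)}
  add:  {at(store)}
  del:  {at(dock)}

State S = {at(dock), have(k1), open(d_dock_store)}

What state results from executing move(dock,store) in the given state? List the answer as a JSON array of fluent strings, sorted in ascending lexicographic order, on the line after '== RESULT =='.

Progress:
  pre ⊆ S: {at(dock), open(d_dock_store)} ⊆ S  — applicable
  S \ del = {have(k1), open(d_dock_store)}
  ∪ add   = {at(store), have(k1), open(d_dock_store)}

== RESULT ==
["at(store)", "have(k1)", "open(d_dock_store)"]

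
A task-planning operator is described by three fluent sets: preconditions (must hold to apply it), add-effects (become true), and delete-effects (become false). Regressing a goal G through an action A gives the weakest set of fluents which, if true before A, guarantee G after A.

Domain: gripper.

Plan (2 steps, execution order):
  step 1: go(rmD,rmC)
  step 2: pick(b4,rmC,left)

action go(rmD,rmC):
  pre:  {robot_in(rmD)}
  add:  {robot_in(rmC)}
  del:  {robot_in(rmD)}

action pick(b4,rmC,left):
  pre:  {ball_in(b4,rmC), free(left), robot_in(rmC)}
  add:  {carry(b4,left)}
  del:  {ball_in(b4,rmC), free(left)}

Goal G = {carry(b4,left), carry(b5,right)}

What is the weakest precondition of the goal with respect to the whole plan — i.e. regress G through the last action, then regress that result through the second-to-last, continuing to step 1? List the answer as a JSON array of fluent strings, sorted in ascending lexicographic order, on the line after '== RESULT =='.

Work backward from the goal:
  through step 2 (pick(b4,rmC,left)): drop {carry(b4,left)}, keep {carry(b5,right)}, require {ball_in(b4,rmC), free(left), robot_in(rmC)}
    → {ball_in(b4,rmC), carry(b5,right), free(left), robot_in(rmC)}
  through step 1 (go(rmD,rmC)): drop {robot_in(rmC)}, keep {ball_in(b4,rmC), carry(b5,right), free(left)}, require {robot_in(rmD)}
    → {ball_in(b4,rmC), carry(b5,right), free(left), robot_in(rmD)}

== RESULT ==
["ball_in(b4,rmC)", "carry(b5,right)", "free(left)", "robot_in(rmD)"]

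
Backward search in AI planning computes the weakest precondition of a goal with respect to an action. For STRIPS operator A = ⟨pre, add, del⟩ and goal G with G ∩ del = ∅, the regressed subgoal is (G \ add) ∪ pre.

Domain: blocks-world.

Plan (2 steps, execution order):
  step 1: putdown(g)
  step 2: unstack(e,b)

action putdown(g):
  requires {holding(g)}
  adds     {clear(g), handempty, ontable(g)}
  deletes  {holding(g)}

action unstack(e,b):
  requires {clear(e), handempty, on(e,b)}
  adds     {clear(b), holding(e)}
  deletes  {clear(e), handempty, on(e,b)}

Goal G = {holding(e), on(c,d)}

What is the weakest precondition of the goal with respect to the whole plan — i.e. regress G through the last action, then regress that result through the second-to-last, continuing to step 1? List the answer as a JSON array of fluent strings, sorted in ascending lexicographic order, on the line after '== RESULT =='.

Work backward from the goal:
  through step 2 (unstack(e,b)): drop {holding(e)}, keep {on(c,d)}, require {clear(e), handempty, on(e,b)}
    → {clear(e), handempty, on(c,d), on(e,b)}
  through step 1 (putdown(g)): drop {handempty}, keep {clear(e), on(c,d), on(e,b)}, require {holding(g)}
    → {clear(e), holding(g), on(c,d), on(e,b)}

== RESULT ==
["clear(e)", "holding(g)", "on(c,d)", "on(e,b)"]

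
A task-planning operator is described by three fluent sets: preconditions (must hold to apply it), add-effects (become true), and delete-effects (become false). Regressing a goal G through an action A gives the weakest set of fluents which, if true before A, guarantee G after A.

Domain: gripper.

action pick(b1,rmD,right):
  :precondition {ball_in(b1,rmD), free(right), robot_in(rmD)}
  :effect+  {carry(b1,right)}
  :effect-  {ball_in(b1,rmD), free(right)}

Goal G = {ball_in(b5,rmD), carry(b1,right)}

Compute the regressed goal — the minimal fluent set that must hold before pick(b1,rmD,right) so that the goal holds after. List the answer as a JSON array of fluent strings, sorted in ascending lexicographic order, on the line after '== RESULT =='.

Compute (G \ add) ∪ pre:
  G ∩ del = {}  (empty — regression defined)
  G \ add = {ball_in(b5,rmD), carry(b1,right)} \ {carry(b1,right)} = {ball_in(b5,rmD)}
  ∪ pre   = {ball_in(b5,rmD)} ∪ {ball_in(b1,rmD), free(right), robot_in(rmD)}
          = {ball_in(b1,rmD), ball_in(b5,rmD), free(right), robot_in(rmD)}

== RESULT ==
["ball_in(b1,rmD)", "ball_in(b5,rmD)", "free(right)", "robot_in(rmD)"]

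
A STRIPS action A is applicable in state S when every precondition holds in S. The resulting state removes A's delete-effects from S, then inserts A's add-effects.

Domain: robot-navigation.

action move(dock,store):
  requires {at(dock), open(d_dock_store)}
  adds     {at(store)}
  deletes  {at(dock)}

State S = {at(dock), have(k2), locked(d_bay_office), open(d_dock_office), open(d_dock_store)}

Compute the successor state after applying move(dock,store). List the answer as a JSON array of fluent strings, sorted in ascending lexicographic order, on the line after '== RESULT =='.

Compute (S \ del) ∪ add:
  pre ⊆ S: {at(dock), open(d_dock_store)} ⊆ S  — applicable
  S \ del = {have(k2), locked(d_bay_office), open(d_dock_office), open(d_dock_store)}
  ∪ add   = {at(store), have(k2), locked(d_bay_office), open(d_dock_office), open(d_dock_store)}

== RESULT ==
["at(store)", "have(k2)", "locked(d_bay_office)", "open(d_dock_office)", "open(d_dock_store)"]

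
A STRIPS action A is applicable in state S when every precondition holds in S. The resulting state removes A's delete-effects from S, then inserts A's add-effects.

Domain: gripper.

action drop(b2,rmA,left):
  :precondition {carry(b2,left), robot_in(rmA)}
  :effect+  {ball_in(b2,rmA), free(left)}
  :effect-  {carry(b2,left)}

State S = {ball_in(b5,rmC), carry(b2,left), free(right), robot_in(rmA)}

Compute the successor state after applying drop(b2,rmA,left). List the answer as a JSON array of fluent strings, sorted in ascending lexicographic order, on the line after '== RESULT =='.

Compute (S \ del) ∪ add:
  pre ⊆ S: {carry(b2,left), robot_in(rmA)} ⊆ S  — applicable
  S \ del = {ball_in(b5,rmC), free(right), robot_in(rmA)}
  ∪ add   = {ball_in(b2,rmA), ball_in(b5,rmC), free(left), free(right), robot_in(rmA)}

== RESULT ==
["ball_in(b2,rmA)", "ball_in(b5,rmC)", "free(left)", "free(right)", "robot_in(rmA)"]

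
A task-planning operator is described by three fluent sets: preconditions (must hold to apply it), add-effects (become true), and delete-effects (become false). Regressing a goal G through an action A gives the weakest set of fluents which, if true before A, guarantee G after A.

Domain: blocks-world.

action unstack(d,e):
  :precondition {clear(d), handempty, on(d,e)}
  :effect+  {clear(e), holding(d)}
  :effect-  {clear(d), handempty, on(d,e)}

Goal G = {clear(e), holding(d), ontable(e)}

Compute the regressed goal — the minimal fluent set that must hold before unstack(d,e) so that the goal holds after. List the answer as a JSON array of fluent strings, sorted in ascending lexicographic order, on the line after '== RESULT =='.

Compute (G \ add) ∪ pre:
  G ∩ del = {}  (empty — regression defined)
  G \ add = {clear(e), holding(d), ontable(e)} \ {clear(e), holding(d)} = {ontable(e)}
  ∪ pre   = {ontable(e)} ∪ {clear(d), handempty, on(d,e)}
          = {clear(d), handempty, on(d,e), ontable(e)}

== RESULT ==
["clear(d)", "handempty", "on(d,e)", "ontable(e)"]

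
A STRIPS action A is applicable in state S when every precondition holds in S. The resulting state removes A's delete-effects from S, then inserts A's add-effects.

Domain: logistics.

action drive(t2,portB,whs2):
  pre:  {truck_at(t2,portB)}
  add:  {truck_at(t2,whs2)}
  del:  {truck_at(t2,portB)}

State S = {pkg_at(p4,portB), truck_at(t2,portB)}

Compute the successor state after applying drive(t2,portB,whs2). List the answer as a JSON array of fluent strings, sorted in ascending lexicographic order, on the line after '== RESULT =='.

Progress:
  pre ⊆ S: {truck_at(t2,portB)} ⊆ S  — applicable
  S \ del = {pkg_at(p4,portB)}
  ∪ add   = {pkg_at(p4,portB), truck_at(t2,whs2)}

== RESULT ==
["pkg_at(p4,portB)", "truck_at(t2,whs2)"]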